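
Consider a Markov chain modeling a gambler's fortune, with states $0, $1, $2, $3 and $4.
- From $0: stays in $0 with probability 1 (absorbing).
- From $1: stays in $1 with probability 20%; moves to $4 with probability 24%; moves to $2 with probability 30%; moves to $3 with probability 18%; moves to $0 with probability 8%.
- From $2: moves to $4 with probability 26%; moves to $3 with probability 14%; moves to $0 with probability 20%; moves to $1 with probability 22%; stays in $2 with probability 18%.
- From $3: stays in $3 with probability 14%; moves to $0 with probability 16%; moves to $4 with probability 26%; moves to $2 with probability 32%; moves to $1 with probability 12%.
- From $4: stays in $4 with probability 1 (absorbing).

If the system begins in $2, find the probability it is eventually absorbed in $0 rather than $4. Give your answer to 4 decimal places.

0.3990

Let h(s) be the probability of absorption at $0 starting from transient state s. Then h($0) = 1 and h($4) = 0. By first-step analysis:
h($1) = 0.08·1 + 0.2·h($1) + 0.3·h($2) + 0.18·h($3) + 0.24·0
h($2) = 0.2·1 + 0.22·h($1) + 0.18·h($2) + 0.14·h($3) + 0.26·0
h($3) = 0.16·1 + 0.12·h($1) + 0.32·h($2) + 0.14·h($3) + 0.26·0
Solving: h($1) = 0.3354, h($2) = 0.3990, h($3) = 0.3813.
Starting from $2, the probability is 0.3990.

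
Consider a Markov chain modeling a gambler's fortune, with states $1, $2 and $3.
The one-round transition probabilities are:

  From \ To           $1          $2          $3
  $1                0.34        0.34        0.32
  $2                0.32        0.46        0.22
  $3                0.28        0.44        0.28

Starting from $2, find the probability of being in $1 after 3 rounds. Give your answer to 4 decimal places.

Propagate the distribution vector 3 rounds from $2.
After 0 rounds: (0.0000, 1.0000, 0.0000)
After 1 round: (0.3200, 0.4600, 0.2200)
After 2 rounds: (0.3176, 0.4172, 0.2652)
After 3 rounds: (0.3157, 0.4166, 0.2677)
P(in $1 after 3 rounds) = 0.3157

0.3157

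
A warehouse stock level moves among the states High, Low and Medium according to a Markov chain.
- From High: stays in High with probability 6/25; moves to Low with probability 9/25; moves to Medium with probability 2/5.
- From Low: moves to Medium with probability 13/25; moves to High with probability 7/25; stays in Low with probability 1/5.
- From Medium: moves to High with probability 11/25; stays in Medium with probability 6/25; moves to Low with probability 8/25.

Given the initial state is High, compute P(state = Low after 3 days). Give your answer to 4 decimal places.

Propagate the distribution vector 3 days from High.
After 0 days: (1.0000, 0.0000, 0.0000)
After 1 day: (0.2400, 0.3600, 0.4000)
After 2 days: (0.3344, 0.2864, 0.3792)
After 3 days: (0.3273, 0.2990, 0.3737)
P(in Low after 3 days) = 0.2990

0.2990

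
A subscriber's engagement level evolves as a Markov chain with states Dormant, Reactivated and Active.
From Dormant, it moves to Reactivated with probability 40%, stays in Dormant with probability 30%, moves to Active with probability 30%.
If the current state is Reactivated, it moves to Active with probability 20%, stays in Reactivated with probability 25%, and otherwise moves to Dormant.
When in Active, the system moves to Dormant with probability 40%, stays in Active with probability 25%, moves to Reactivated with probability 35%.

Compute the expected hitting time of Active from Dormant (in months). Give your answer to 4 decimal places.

3.7705

Let t(s) be the expected number of months to first reach Active from state s, with t(Active) = 0. Conditioning on the first month:
t(Dormant) = 1 + 0.3·t(Dormant) + 0.4·t(Reactivated)
t(Reactivated) = 1 + 0.55·t(Dormant) + 0.25·t(Reactivated)
Solving: t(Dormant) = 3.7705, t(Reactivated) = 4.0984.
Expected months from Dormant to Active: 3.7705.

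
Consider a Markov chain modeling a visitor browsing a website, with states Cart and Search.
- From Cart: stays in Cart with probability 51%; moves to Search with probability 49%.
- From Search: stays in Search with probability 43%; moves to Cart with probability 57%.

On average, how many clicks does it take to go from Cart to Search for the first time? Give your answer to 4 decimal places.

2.0408

Let t(s) be the expected number of clicks to first reach Search from state s, with t(Search) = 0. Conditioning on the first click:
t(Cart) = 1 + 0.51·t(Cart)
Solving: t(Cart) = 2.0408.
Expected clicks from Cart to Search: 2.0408.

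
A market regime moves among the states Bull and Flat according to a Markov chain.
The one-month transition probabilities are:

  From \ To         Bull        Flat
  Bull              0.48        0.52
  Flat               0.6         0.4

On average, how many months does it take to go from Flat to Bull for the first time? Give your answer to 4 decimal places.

1.6667

Let t(s) be the expected number of months to first reach Bull from state s, with t(Bull) = 0. Conditioning on the first month:
t(Flat) = 1 + 0.4·t(Flat)
Solving: t(Flat) = 1.6667.
Expected months from Flat to Bull: 1.6667.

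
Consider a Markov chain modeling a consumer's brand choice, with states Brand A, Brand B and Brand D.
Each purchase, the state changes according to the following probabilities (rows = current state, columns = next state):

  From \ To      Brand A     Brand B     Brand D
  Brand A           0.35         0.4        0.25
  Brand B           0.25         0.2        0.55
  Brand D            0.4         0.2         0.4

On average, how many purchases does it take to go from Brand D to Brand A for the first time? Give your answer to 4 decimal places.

2.7027

Let t(s) be the expected number of purchases to first reach Brand A from state s, with t(Brand A) = 0. Conditioning on the first purchase:
t(Brand B) = 1 + 0.2·t(Brand B) + 0.55·t(Brand D)
t(Brand D) = 1 + 0.2·t(Brand B) + 0.4·t(Brand D)
Solving: t(Brand B) = 3.1081, t(Brand D) = 2.7027.
Expected purchases from Brand D to Brand A: 2.7027.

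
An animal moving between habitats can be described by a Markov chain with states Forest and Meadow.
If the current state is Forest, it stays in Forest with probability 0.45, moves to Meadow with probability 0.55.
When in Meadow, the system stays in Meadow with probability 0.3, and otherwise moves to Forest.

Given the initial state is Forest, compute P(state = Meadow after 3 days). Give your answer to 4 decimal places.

Propagate the distribution vector 3 days from Forest.
After 0 days: (1.0000, 0.0000)
After 1 day: (0.4500, 0.5500)
After 2 days: (0.5875, 0.4125)
After 3 days: (0.5531, 0.4469)
P(in Meadow after 3 days) = 0.4469

0.4469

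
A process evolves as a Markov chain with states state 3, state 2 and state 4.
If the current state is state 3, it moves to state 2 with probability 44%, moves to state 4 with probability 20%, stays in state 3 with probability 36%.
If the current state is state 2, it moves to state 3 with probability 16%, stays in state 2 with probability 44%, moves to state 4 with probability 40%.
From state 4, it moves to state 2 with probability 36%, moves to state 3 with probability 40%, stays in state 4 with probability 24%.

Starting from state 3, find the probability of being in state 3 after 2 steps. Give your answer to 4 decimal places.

Sum over the intermediate state after 1 step:
P = P(state 3→state 3)·P(state 3→state 3) + P(state 3→state 2)·P(state 2→state 3) + P(state 3→state 4)·P(state 4→state 3)
  = 0.36×0.36 + 0.44×0.16 + 0.2×0.4
  = 0.1296 + 0.0704 + 0.0800 = 0.2800

0.2800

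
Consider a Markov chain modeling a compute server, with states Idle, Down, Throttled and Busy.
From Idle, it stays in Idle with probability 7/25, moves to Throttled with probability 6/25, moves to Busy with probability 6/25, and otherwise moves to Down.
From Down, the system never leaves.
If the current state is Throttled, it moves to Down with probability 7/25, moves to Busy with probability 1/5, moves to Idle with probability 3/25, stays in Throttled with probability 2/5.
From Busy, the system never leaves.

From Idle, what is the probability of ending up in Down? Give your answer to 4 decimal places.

Let h(s) be the probability of absorption at Down starting from transient state s. Then h(Down) = 1 and h(Busy) = 0. By first-step analysis:
h(Idle) = 0.28·h(Idle) + 0.24·1 + 0.24·h(Throttled) + 0.24·0
h(Throttled) = 0.12·h(Idle) + 0.28·1 + 0.4·h(Throttled) + 0.2·0
Solving: h(Idle) = 0.5238, h(Throttled) = 0.5714.
Starting from Idle, the probability is 0.5238.

0.5238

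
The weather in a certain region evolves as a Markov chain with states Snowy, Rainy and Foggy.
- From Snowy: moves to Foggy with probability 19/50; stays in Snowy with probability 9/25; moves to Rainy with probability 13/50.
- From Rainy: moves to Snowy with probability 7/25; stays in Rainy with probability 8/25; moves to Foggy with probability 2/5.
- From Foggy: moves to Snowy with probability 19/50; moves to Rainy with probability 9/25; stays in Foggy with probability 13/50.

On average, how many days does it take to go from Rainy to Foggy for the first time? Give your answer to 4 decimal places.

2.5386

Let t(s) be the expected number of days to first reach Foggy from state s, with t(Foggy) = 0. Conditioning on the first day:
t(Snowy) = 1 + 0.36·t(Snowy) + 0.26·t(Rainy)
t(Rainy) = 1 + 0.28·t(Snowy) + 0.32·t(Rainy)
Solving: t(Snowy) = 2.5938, t(Rainy) = 2.5386.
Expected days from Rainy to Foggy: 2.5386.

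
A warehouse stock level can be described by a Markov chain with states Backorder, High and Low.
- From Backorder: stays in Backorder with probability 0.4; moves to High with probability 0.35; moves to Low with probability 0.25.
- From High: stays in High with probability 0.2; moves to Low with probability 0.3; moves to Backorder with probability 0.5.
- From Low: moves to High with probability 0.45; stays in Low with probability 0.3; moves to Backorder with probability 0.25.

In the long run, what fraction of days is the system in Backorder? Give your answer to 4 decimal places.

0.3908

Let the stationary distribution be π with π = πP and π_1 + π_2 + π_3 = 1.
π_1 = 0.4·π_1 + 0.5·π_2 + 0.25·π_3
π_2 = 0.35·π_1 + 0.2·π_2 + 0.45·π_3
Solving with the normalization constraint gives π = (0.3908, 0.3287, 0.2805).
So the stationary probability of Backorder is 0.3908.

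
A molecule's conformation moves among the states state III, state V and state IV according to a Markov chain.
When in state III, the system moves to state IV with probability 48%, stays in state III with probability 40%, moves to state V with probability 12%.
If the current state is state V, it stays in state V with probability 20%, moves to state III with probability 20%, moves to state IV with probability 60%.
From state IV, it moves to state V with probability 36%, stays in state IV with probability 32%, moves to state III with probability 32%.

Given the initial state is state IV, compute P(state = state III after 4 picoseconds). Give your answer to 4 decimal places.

0.3152

Propagate the distribution vector 4 picoseconds from state IV.
After 0 picoseconds: (0.0000, 0.0000, 1.0000)
After 1 picosecond: (0.3200, 0.3600, 0.3200)
After 2 picoseconds: (0.3024, 0.2256, 0.4720)
After 3 picoseconds: (0.3171, 0.2513, 0.4316)
After 4 picoseconds: (0.3152, 0.2437, 0.4411)
P(in state III after 4 picoseconds) = 0.3152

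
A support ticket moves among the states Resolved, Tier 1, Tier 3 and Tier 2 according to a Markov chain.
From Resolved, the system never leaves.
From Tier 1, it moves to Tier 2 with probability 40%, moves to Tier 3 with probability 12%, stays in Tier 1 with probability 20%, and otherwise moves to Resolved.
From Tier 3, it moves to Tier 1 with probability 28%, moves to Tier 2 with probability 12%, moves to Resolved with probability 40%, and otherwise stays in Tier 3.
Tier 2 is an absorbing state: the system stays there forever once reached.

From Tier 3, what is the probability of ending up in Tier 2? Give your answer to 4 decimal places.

0.3430

Let h(s) be the probability of absorption at Tier 2 starting from transient state s. Then h(Tier 2) = 1 and h(Resolved) = 0. By first-step analysis:
h(Tier 1) = 0.28·0 + 0.2·h(Tier 1) + 0.12·h(Tier 3) + 0.4·1
h(Tier 3) = 0.4·0 + 0.28·h(Tier 1) + 0.2·h(Tier 3) + 0.12·1
Solving: h(Tier 1) = 0.5515, h(Tier 3) = 0.3430.
Starting from Tier 3, the probability is 0.3430.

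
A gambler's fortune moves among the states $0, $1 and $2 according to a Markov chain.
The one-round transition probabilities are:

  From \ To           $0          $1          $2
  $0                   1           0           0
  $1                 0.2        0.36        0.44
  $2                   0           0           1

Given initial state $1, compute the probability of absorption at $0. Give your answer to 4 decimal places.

0.3125

Let h(s) be the probability of absorption at $0 starting from transient state s. Then h($0) = 1 and h($2) = 0. By first-step analysis:
h($1) = 0.2·1 + 0.36·h($1) + 0.44·0
Solving: h($1) = 0.3125.
Starting from $1, the probability is 0.3125.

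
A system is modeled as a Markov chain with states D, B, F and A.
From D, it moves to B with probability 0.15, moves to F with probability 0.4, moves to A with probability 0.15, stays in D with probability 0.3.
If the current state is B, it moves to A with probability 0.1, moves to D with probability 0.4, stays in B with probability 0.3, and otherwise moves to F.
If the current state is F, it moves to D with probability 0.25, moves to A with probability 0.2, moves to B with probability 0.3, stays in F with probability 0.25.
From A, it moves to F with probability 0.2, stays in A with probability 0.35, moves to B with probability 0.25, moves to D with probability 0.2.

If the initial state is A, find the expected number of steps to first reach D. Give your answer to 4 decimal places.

3.7683

Let t(s) be the expected number of steps to first reach D from state s, with t(D) = 0. Conditioning on the first step:
t(B) = 1 + 0.3·t(B) + 0.2·t(F) + 0.1·t(A)
t(F) = 1 + 0.3·t(B) + 0.25·t(F) + 0.2·t(A)
t(A) = 1 + 0.25·t(B) + 0.2·t(F) + 0.35·t(A)
Solving: t(B) = 2.9749, t(F) = 3.5282, t(A) = 3.7683.
Expected steps from A to D: 3.7683.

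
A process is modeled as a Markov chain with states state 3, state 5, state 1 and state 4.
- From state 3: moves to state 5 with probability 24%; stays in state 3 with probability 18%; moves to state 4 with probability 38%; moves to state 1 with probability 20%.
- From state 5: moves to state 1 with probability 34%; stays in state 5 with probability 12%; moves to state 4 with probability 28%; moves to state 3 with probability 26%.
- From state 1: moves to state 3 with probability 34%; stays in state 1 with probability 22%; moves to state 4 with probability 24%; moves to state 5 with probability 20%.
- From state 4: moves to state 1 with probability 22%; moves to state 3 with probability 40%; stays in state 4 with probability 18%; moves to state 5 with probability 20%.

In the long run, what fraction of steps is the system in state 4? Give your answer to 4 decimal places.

0.2726

Let the stationary distribution be π with π = πP and π_1 + π_2 + π_3 + π_4 = 1.
π_1 = 0.18·π_1 + 0.26·π_2 + 0.34·π_3 + 0.4·π_4
π_2 = 0.24·π_1 + 0.12·π_2 + 0.2·π_3 + 0.2·π_4
π_3 = 0.2·π_1 + 0.34·π_2 + 0.22·π_3 + 0.22·π_4
Solving with the normalization constraint gives π = (0.2937, 0.1961, 0.2377, 0.2726).
So the stationary probability of state 4 is 0.2726.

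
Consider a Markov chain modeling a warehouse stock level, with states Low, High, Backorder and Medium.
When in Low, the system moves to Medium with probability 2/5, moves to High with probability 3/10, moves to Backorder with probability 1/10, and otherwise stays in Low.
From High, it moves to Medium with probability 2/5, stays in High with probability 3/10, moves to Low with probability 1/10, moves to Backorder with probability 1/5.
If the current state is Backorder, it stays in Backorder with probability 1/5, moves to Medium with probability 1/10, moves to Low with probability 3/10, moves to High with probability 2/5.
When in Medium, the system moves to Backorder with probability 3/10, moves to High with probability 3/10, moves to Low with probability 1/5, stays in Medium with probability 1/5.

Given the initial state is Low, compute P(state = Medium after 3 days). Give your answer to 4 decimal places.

0.2760

Propagate the distribution vector 3 days from Low.
After 0 days: (1.0000, 0.0000, 0.0000, 0.0000)
After 1 day: (0.2000, 0.3000, 0.1000, 0.4000)
After 2 days: (0.1800, 0.3100, 0.2200, 0.2900)
After 3 days: (0.1910, 0.3220, 0.2110, 0.2760)
P(in Medium after 3 days) = 0.2760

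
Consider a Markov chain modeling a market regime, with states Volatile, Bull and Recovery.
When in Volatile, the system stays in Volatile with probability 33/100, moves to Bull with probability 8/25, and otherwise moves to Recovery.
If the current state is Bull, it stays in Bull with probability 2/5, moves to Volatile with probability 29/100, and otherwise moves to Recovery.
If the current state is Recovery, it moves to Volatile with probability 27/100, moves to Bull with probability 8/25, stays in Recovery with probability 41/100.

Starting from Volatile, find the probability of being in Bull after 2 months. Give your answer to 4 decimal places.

0.3456

Sum over the intermediate state after 1 month:
P = P(Volatile→Volatile)·P(Volatile→Bull) + P(Volatile→Bull)·P(Bull→Bull) + P(Volatile→Recovery)·P(Recovery→Bull)
  = 0.33×0.32 + 0.32×0.4 + 0.35×0.32
  = 0.1056 + 0.1280 + 0.1120 = 0.3456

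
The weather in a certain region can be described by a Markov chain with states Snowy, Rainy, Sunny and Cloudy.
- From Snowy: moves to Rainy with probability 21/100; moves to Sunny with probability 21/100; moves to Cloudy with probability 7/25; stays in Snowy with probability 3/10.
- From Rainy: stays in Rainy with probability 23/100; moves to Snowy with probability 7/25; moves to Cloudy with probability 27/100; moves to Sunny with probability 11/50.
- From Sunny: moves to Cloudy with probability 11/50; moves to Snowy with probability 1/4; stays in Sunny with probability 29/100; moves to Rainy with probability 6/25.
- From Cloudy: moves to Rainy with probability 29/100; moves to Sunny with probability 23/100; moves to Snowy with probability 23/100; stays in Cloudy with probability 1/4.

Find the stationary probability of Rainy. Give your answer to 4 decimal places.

Let the stationary distribution be π with π = πP and π_1 + π_2 + π_3 + π_4 = 1.
π_1 = 0.3·π_1 + 0.28·π_2 + 0.25·π_3 + 0.23·π_4
π_2 = 0.21·π_1 + 0.23·π_2 + 0.24·π_3 + 0.29·π_4
π_3 = 0.21·π_1 + 0.22·π_2 + 0.29·π_3 + 0.23·π_4
Solving with the normalization constraint gives π = (0.2654, 0.2424, 0.2365, 0.2557).
So the stationary probability of Rainy is 0.2424.

0.2424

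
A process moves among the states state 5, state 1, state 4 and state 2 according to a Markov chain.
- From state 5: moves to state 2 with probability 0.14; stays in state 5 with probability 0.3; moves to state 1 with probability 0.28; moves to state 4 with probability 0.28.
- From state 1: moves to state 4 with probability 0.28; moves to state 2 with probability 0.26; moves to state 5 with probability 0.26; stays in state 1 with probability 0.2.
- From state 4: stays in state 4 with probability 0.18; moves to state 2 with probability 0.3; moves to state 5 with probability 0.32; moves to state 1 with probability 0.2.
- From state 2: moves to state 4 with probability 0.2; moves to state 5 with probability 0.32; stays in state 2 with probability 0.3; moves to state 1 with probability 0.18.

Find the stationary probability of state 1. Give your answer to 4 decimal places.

0.2192

Let the stationary distribution be π with π = πP and π_1 + π_2 + π_3 + π_4 = 1.
π_1 = 0.3·π_1 + 0.26·π_2 + 0.32·π_3 + 0.32·π_4
π_2 = 0.28·π_1 + 0.2·π_2 + 0.2·π_3 + 0.18·π_4
π_3 = 0.28·π_1 + 0.28·π_2 + 0.18·π_3 + 0.2·π_4
Solving with the normalization constraint gives π = (0.3008, 0.2192, 0.2369, 0.2431).
So the stationary probability of state 1 is 0.2192.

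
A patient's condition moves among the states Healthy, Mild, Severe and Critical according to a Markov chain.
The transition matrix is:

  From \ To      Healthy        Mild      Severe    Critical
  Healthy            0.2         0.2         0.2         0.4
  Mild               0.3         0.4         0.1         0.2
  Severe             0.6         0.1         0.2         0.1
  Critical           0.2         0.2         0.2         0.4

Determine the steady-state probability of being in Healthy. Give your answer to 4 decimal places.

0.2937

Let the stationary distribution be π with π = πP and π_1 + π_2 + π_3 + π_4 = 1.
π_1 = 0.2·π_1 + 0.3·π_2 + 0.6·π_3 + 0.2·π_4
π_2 = 0.2·π_1 + 0.4·π_2 + 0.1·π_3 + 0.2·π_4
π_3 = 0.2·π_1 + 0.1·π_2 + 0.2·π_3 + 0.2·π_4
Solving with the normalization constraint gives π = (0.2937, 0.2278, 0.1772, 0.3013).
So the stationary probability of Healthy is 0.2937.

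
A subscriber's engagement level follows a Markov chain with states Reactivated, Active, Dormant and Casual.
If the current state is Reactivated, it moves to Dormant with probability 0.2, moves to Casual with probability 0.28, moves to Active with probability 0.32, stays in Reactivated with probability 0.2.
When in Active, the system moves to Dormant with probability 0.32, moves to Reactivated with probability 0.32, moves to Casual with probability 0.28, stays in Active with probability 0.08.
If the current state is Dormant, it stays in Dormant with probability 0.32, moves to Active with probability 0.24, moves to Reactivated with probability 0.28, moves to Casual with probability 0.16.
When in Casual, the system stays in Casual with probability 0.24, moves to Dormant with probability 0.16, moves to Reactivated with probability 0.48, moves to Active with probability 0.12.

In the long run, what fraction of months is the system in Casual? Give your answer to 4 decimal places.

Let the stationary distribution be π with π = πP and π_1 + π_2 + π_3 + π_4 = 1.
π_1 = 0.2·π_1 + 0.32·π_2 + 0.28·π_3 + 0.48·π_4
π_2 = 0.32·π_1 + 0.08·π_2 + 0.24·π_3 + 0.12·π_4
π_3 = 0.2·π_1 + 0.32·π_2 + 0.32·π_3 + 0.16·π_4
Solving with the normalization constraint gives π = (0.3114, 0.2034, 0.2441, 0.2411).
So the stationary probability of Casual is 0.2411.

0.2411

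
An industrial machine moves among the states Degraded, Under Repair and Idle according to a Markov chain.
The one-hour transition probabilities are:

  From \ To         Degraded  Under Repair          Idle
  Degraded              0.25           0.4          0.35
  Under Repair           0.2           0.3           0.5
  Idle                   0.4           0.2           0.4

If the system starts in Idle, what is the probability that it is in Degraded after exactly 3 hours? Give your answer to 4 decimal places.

Propagate the distribution vector 3 hours from Idle.
After 0 hours: (0.0000, 0.0000, 1.0000)
After 1 hour: (0.4000, 0.2000, 0.4000)
After 2 hours: (0.3000, 0.3000, 0.4000)
After 3 hours: (0.2950, 0.2900, 0.4150)
P(in Degraded after 3 hours) = 0.2950

0.2950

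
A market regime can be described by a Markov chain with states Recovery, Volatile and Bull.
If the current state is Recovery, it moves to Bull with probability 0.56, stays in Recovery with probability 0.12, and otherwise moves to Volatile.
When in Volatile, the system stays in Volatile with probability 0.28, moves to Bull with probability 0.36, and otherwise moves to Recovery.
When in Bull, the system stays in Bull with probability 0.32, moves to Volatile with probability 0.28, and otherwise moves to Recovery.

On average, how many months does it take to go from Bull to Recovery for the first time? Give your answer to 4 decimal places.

2.5720

Let t(s) be the expected number of months to first reach Recovery from state s, with t(Recovery) = 0. Conditioning on the first month:
t(Volatile) = 1 + 0.28·t(Volatile) + 0.36·t(Bull)
t(Bull) = 1 + 0.28·t(Volatile) + 0.32·t(Bull)
Solving: t(Volatile) = 2.6749, t(Bull) = 2.5720.
Expected months from Bull to Recovery: 2.5720.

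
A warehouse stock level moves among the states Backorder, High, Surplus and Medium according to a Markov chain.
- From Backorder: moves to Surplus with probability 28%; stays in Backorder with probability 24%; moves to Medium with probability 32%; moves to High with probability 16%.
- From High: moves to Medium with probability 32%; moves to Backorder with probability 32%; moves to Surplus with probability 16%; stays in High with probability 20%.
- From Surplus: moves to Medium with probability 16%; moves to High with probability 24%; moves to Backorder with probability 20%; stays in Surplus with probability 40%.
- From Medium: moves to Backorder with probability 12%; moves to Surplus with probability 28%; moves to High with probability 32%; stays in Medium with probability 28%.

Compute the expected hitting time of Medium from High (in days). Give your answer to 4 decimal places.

Let t(s) be the expected number of days to first reach Medium from state s, with t(Medium) = 0. Conditioning on the first day:
t(Backorder) = 1 + 0.24·t(Backorder) + 0.16·t(High) + 0.28·t(Surplus)
t(High) = 1 + 0.32·t(Backorder) + 0.2·t(High) + 0.16·t(Surplus)
t(Surplus) = 1 + 0.2·t(Backorder) + 0.24·t(High) + 0.4·t(Surplus)
Solving: t(Backorder) = 3.6595, t(High) = 3.5773, t(Surplus) = 4.3174.
Expected days from High to Medium: 3.5773.

3.5773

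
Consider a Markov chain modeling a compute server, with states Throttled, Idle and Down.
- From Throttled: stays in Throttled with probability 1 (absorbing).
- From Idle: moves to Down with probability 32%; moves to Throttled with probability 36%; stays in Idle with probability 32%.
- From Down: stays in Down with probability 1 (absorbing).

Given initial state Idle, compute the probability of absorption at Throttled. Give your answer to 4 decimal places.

0.5294

Let h(s) be the probability of absorption at Throttled starting from transient state s. Then h(Throttled) = 1 and h(Down) = 0. By first-step analysis:
h(Idle) = 0.36·1 + 0.32·h(Idle) + 0.32·0
Solving: h(Idle) = 0.5294.
Starting from Idle, the probability is 0.5294.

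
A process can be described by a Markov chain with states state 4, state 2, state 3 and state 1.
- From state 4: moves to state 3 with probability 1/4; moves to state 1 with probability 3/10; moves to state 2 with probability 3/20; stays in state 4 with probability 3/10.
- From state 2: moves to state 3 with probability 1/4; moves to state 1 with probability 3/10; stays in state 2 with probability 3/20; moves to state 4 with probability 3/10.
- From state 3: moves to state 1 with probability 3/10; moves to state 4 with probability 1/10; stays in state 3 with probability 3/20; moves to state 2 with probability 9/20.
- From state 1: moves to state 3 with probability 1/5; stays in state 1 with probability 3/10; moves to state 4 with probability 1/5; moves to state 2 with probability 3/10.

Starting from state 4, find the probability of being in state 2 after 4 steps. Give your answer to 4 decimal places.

Propagate the distribution vector 4 steps from state 4.
After 0 steps: (1.0000, 0.0000, 0.0000, 0.0000)
After 1 step: (0.3000, 0.1500, 0.2500, 0.3000)
After 2 steps: (0.2200, 0.2700, 0.2100, 0.3000)
After 3 steps: (0.2280, 0.2580, 0.2140, 0.3000)
After 4 steps: (0.2272, 0.2592, 0.2136, 0.3000)
P(in state 2 after 4 steps) = 0.2592

0.2592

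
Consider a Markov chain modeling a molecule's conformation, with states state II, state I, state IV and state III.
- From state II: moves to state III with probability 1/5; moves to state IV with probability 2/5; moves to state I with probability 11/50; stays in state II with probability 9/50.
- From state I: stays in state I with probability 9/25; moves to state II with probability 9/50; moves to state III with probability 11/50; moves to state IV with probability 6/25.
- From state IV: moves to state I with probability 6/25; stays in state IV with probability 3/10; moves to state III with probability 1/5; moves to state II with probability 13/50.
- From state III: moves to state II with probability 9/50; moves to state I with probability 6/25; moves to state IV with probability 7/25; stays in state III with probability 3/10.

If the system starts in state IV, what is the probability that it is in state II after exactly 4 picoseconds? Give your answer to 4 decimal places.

Propagate the distribution vector 4 picoseconds from state IV.
After 0 picoseconds: (0.0000, 0.0000, 1.0000, 0.0000)
After 1 picosecond: (0.2600, 0.2400, 0.3000, 0.2000)
After 2 picoseconds: (0.2040, 0.2636, 0.3076, 0.2248)
After 3 picoseconds: (0.2046, 0.2676, 0.3001, 0.2278)
After 4 picoseconds: (0.2040, 0.2680, 0.2999, 0.2281)
P(in state II after 4 picoseconds) = 0.2040

0.2040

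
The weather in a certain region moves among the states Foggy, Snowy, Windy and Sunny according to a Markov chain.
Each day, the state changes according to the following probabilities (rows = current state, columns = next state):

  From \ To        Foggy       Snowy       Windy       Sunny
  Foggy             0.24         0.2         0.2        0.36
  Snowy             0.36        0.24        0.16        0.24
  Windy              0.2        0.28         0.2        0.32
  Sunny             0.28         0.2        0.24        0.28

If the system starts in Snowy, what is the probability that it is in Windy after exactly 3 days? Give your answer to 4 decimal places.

Propagate the distribution vector 3 days from Snowy.
After 0 days: (0.0000, 1.0000, 0.0000, 0.0000)
After 1 day: (0.3600, 0.2400, 0.1600, 0.2400)
After 2 days: (0.2720, 0.2224, 0.2000, 0.3056)
After 3 days: (0.2709, 0.2249, 0.2033, 0.3009)
P(in Windy after 3 days) = 0.2033

0.2033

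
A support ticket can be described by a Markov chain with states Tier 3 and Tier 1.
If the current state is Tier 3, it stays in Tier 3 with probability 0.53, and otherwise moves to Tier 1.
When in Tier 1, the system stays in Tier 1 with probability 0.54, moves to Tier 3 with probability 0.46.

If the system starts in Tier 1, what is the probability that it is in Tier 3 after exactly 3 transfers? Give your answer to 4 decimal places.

0.4945

Propagate the distribution vector 3 transfers from Tier 1.
After 0 transfers: (0.0000, 1.0000)
After 1 transfer: (0.4600, 0.5400)
After 2 transfers: (0.4922, 0.5078)
After 3 transfers: (0.4945, 0.5055)
P(in Tier 3 after 3 transfers) = 0.4945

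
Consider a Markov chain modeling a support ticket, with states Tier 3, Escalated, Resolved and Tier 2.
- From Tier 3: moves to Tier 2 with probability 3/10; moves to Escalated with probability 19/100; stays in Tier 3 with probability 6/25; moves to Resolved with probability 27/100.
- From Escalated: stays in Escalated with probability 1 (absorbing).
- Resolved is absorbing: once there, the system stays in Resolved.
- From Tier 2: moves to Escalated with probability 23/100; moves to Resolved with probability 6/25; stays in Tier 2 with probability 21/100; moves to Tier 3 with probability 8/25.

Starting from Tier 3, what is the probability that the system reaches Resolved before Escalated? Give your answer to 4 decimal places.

Let h(s) be the probability of absorption at Resolved starting from transient state s. Then h(Resolved) = 1 and h(Escalated) = 0. By first-step analysis:
h(Tier 3) = 0.24·h(Tier 3) + 0.19·0 + 0.27·1 + 0.3·h(Tier 2)
h(Tier 2) = 0.32·h(Tier 3) + 0.23·0 + 0.24·1 + 0.21·h(Tier 2)
Solving: h(Tier 3) = 0.5656, h(Tier 2) = 0.5329.
Starting from Tier 3, the probability is 0.5656.

0.5656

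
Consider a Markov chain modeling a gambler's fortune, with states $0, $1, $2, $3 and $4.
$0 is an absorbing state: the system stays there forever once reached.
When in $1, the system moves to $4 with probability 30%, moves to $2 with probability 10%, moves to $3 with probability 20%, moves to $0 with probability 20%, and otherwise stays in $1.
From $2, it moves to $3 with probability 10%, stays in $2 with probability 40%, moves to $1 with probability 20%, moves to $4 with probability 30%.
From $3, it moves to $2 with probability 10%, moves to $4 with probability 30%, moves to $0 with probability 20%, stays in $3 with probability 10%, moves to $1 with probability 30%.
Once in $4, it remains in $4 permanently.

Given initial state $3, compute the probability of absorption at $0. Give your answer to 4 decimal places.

0.3636

Let h(s) be the probability of absorption at $0 starting from transient state s. Then h($0) = 1 and h($4) = 0. By first-step analysis:
h($1) = 0.2·1 + 0.2·h($1) + 0.1·h($2) + 0.2·h($3) + 0.3·0
h($2) = 0.2·h($1) + 0.4·h($2) + 0.1·h($3) + 0.3·0
h($3) = 0.2·1 + 0.3·h($1) + 0.1·h($2) + 0.1·h($3) + 0.3·0
Solving: h($1) = 0.3636, h($2) = 0.1818, h($3) = 0.3636.
Starting from $3, the probability is 0.3636.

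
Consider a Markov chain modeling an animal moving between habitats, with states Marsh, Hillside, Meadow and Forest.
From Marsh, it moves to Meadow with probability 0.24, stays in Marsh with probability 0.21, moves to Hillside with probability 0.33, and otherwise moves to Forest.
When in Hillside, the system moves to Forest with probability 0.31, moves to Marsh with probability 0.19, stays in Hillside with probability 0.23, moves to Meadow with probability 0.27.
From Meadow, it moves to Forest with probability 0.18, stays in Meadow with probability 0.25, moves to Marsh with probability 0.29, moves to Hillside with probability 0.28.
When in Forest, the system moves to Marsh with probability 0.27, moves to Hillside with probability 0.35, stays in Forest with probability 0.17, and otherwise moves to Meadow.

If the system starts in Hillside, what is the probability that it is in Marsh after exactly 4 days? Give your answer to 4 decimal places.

Propagate the distribution vector 4 days from Hillside.
After 0 days: (0.0000, 1.0000, 0.0000, 0.0000)
After 1 day: (0.1900, 0.2300, 0.2700, 0.3100)
After 2 days: (0.2456, 0.2997, 0.2403, 0.2144)
After 3 days: (0.2361, 0.2923, 0.2450, 0.2266)
After 4 days: (0.2373, 0.2931, 0.2444, 0.2252)
P(in Marsh after 4 days) = 0.2373

0.2373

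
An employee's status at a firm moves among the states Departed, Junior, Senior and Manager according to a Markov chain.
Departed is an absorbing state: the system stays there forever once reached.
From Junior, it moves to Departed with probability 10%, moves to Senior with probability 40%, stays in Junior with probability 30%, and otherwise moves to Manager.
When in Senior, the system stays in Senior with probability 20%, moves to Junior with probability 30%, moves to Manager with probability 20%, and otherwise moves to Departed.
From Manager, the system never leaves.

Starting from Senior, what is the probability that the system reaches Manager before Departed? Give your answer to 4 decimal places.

0.4545

Let h(s) be the probability of absorption at Manager starting from transient state s. Then h(Manager) = 1 and h(Departed) = 0. By first-step analysis:
h(Junior) = 0.1·0 + 0.3·h(Junior) + 0.4·h(Senior) + 0.2·1
h(Senior) = 0.3·0 + 0.3·h(Junior) + 0.2·h(Senior) + 0.2·1
Solving: h(Junior) = 0.5455, h(Senior) = 0.4545.
Starting from Senior, the probability is 0.4545.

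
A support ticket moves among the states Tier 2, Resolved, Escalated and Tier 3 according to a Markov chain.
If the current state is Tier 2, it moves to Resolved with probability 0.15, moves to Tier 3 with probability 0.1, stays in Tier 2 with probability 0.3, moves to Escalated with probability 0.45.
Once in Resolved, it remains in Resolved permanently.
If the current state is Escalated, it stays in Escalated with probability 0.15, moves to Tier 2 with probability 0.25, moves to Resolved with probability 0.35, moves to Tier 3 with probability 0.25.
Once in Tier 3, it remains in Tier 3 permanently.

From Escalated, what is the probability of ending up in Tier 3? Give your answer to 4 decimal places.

Let h(s) be the probability of absorption at Tier 3 starting from transient state s. Then h(Tier 3) = 1 and h(Resolved) = 0. By first-step analysis:
h(Tier 2) = 0.3·h(Tier 2) + 0.15·0 + 0.45·h(Escalated) + 0.1·1
h(Escalated) = 0.25·h(Tier 2) + 0.35·0 + 0.15·h(Escalated) + 0.25·1
Solving: h(Tier 2) = 0.4093, h(Escalated) = 0.4145.
Starting from Escalated, the probability is 0.4145.

0.4145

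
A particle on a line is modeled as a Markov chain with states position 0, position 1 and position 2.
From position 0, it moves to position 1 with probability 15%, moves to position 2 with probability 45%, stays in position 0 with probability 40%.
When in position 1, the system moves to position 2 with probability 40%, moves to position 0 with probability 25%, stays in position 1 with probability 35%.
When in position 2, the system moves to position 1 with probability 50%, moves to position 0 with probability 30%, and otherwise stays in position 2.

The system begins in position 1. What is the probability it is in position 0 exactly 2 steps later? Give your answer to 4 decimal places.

0.3075

Sum over the intermediate state after 1 step:
P = P(position 1→position 0)·P(position 0→position 0) + P(position 1→position 1)·P(position 1→position 0) + P(position 1→position 2)·P(position 2→position 0)
  = 0.25×0.4 + 0.35×0.25 + 0.4×0.3
  = 0.1000 + 0.0875 + 0.1200 = 0.3075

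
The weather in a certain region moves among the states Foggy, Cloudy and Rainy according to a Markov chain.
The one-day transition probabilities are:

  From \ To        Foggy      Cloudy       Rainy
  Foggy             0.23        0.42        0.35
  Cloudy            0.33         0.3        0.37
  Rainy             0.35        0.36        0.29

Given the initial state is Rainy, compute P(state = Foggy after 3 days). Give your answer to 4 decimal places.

0.3067

Propagate the distribution vector 3 days from Rainy.
After 0 days: (0.0000, 0.0000, 1.0000)
After 1 day: (0.3500, 0.3600, 0.2900)
After 2 days: (0.3008, 0.3594, 0.3398)
After 3 days: (0.3067, 0.3565, 0.3368)
P(in Foggy after 3 days) = 0.3067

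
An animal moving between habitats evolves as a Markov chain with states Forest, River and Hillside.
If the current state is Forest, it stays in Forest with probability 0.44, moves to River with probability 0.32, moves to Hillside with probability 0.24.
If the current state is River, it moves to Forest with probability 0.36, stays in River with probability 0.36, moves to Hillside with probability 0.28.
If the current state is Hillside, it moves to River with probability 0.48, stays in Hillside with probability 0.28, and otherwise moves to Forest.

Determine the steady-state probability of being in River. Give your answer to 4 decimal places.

Let the stationary distribution be π with π = πP and π_1 + π_2 + π_3 = 1.
π_1 = 0.44·π_1 + 0.36·π_2 + 0.24·π_3
π_2 = 0.32·π_1 + 0.36·π_2 + 0.48·π_3
Solving with the normalization constraint gives π = (0.3566, 0.3776, 0.2657).
So the stationary probability of River is 0.3776.

0.3776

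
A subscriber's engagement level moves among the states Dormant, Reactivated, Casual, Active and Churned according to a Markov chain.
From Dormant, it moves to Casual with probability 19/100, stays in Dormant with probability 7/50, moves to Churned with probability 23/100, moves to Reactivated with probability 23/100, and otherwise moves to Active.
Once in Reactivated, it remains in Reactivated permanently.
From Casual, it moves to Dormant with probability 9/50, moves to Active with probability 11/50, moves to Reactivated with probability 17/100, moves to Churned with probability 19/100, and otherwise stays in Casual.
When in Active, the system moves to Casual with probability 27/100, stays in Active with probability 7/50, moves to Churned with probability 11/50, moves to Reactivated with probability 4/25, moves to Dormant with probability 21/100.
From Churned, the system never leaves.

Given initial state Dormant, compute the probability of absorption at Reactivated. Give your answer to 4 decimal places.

0.4808

Let h(s) be the probability of absorption at Reactivated starting from transient state s. Then h(Reactivated) = 1 and h(Churned) = 0. By first-step analysis:
h(Dormant) = 0.14·h(Dormant) + 0.23·1 + 0.19·h(Casual) + 0.21·h(Active) + 0.23·0
h(Casual) = 0.18·h(Dormant) + 0.17·1 + 0.24·h(Casual) + 0.22·h(Active) + 0.19·0
h(Active) = 0.21·h(Dormant) + 0.16·1 + 0.27·h(Casual) + 0.14·h(Active) + 0.22·0
Solving: h(Dormant) = 0.4808, h(Casual) = 0.4679, h(Active) = 0.4504.
Starting from Dormant, the probability is 0.4808.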